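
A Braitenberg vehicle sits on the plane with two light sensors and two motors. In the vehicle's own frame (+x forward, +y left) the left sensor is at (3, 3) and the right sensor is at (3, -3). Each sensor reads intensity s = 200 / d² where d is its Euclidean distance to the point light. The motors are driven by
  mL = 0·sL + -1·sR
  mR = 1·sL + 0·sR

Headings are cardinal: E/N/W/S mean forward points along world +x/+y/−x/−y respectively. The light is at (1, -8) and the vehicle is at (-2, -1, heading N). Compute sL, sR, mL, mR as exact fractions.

left sensor world pos  = (-5, 2); dL² = 136
right sensor world pos = (1, 2); dR² = 100
sL = 200/136 = 25/17
sR = 200/100 = 2
mL = 0·sL + -1·sR = -2
mR = 1·sL + 0·sR = 25/17

25/17 2 -2 25/17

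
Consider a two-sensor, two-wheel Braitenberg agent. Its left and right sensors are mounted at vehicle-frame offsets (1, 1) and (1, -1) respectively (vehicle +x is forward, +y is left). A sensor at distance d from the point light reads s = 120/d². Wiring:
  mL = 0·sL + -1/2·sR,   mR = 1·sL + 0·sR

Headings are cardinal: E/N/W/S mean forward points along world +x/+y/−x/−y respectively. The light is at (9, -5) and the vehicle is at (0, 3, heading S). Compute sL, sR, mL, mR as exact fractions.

120/113 120/149 -60/149 120/113

left sensor world pos  = (1, 2); dL² = 113
right sensor world pos = (-1, 2); dR² = 149
sL = 120/113 = 120/113
sR = 120/149 = 120/149
mL = 0·sL + -1/2·sR = -60/149
mR = 1·sL + 0·sR = 120/113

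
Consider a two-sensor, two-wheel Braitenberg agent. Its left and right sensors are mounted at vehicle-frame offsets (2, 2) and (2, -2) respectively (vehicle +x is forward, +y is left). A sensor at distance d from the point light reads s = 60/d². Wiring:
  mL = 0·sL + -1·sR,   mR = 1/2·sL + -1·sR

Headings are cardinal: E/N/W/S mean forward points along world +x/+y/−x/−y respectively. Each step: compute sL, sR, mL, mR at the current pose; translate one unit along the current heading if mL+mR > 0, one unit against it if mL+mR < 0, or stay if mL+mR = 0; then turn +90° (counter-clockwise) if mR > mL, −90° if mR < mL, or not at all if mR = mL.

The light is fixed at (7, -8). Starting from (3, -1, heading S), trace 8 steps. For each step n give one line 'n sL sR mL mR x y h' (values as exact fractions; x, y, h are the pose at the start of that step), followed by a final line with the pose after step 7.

0 60/29 60/61 -60/61 90/1769 3 -1 S
1 15/26 3/2 -3/2 -63/52 3 0 E
2 60/149 60/109 -60/109 -5670/16241 2 0 N
3 30/37 6/13 -6/13 -27/481 2 -1 W
4 60/29 60/61 -60/61 90/1769 3 -1 S
5 15/26 3/2 -3/2 -63/52 3 0 E
6 60/149 60/109 -60/109 -5670/16241 2 0 N
7 30/37 6/13 -6/13 -27/481 2 -1 W
final 3 -1 S

n=0: pose=(3,-1,S); sL=60/29, sR=60/61; mL=-60/61, mR=90/1769; mL+mR=-1650/1769 → advance -1; mR−mL=30/29 → turn +1·90°
n=1: pose=(3,0,E); sL=15/26, sR=3/2; mL=-3/2, mR=-63/52; mL+mR=-141/52 → advance -1; mR−mL=15/52 → turn +1·90°
n=2: pose=(2,0,N); sL=60/149, sR=60/109; mL=-60/109, mR=-5670/16241; mL+mR=-14610/16241 → advance -1; mR−mL=30/149 → turn +1·90°
n=3: pose=(2,-1,W); sL=30/37, sR=6/13; mL=-6/13, mR=-27/481; mL+mR=-249/481 → advance -1; mR−mL=15/37 → turn +1·90°
n=4: pose=(3,-1,S); sL=60/29, sR=60/61; mL=-60/61, mR=90/1769; mL+mR=-1650/1769 → advance -1; mR−mL=30/29 → turn +1·90°
n=5: pose=(3,0,E); sL=15/26, sR=3/2; mL=-3/2, mR=-63/52; mL+mR=-141/52 → advance -1; mR−mL=15/52 → turn +1·90°
n=6: pose=(2,0,N); sL=60/149, sR=60/109; mL=-60/109, mR=-5670/16241; mL+mR=-14610/16241 → advance -1; mR−mL=30/149 → turn +1·90°
n=7: pose=(2,-1,W); sL=30/37, sR=6/13; mL=-6/13, mR=-27/481; mL+mR=-249/481 → advance -1; mR−mL=15/37 → turn +1·90°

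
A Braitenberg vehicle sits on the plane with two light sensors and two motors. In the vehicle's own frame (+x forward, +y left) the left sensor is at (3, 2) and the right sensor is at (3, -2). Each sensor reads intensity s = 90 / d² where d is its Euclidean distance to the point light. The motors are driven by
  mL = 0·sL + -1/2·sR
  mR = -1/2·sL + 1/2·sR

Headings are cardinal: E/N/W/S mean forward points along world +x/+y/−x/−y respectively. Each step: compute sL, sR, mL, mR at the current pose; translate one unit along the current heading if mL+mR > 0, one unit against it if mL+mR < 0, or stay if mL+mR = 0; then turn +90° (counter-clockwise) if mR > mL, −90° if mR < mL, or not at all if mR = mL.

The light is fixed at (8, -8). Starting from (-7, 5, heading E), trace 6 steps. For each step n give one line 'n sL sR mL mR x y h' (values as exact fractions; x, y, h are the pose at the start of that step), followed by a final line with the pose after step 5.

0 10/41 18/53 -9/53 104/2173 -7 5 E
1 9/58 45/226 -45/452 72/3277 -8 5 N
2 90/461 90/557 -45/557 -4320/256777 -8 4 W
3 9/25 9/37 -9/74 -54/925 -7 4 S
4 10/41 18/53 -9/53 104/2173 -7 5 E
5 9/58 45/226 -45/452 72/3277 -8 5 N
final -8 4 W

n=0: pose=(-7,5,E); sL=10/41, sR=18/53; mL=-9/53, mR=104/2173; mL+mR=-5/41 → advance -1; mR−mL=473/2173 → turn +1·90°
n=1: pose=(-8,5,N); sL=9/58, sR=45/226; mL=-45/452, mR=72/3277; mL+mR=-9/116 → advance -1; mR−mL=1593/13108 → turn +1·90°
n=2: pose=(-8,4,W); sL=90/461, sR=90/557; mL=-45/557, mR=-4320/256777; mL+mR=-45/461 → advance -1; mR−mL=16425/256777 → turn +1·90°
n=3: pose=(-7,4,S); sL=9/25, sR=9/37; mL=-9/74, mR=-54/925; mL+mR=-9/50 → advance -1; mR−mL=117/1850 → turn +1·90°
n=4: pose=(-7,5,E); sL=10/41, sR=18/53; mL=-9/53, mR=104/2173; mL+mR=-5/41 → advance -1; mR−mL=473/2173 → turn +1·90°
n=5: pose=(-8,5,N); sL=9/58, sR=45/226; mL=-45/452, mR=72/3277; mL+mR=-9/116 → advance -1; mR−mL=1593/13108 → turn +1·90°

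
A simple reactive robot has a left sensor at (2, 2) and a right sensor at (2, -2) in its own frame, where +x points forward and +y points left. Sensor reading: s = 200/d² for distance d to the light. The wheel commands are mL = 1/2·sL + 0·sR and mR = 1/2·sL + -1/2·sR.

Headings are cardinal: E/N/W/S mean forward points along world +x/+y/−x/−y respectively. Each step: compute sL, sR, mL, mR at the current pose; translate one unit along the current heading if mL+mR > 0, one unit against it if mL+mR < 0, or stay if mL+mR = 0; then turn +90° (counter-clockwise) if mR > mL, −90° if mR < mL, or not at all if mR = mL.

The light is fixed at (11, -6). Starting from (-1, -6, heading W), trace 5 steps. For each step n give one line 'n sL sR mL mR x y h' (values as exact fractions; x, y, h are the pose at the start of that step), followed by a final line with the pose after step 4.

n=0: pose=(-1,-6,W); sL=1, sR=1; mL=1/2, mR=0; mL+mR=1/2 → advance +1; mR−mL=-1/2 → turn -1·90°
n=1: pose=(-2,-6,N); sL=200/229, sR=8/5; mL=100/229, mR=-416/1145; mL+mR=84/1145 → advance +1; mR−mL=-4/5 → turn -1·90°
n=2: pose=(-2,-5,E); sL=20/13, sR=100/61; mL=10/13, mR=-40/793; mL+mR=570/793 → advance +1; mR−mL=-50/61 → turn -1·90°
n=3: pose=(-1,-5,S); sL=200/101, sR=200/197; mL=100/101, mR=9600/19897; mL+mR=29300/19897 → advance +1; mR−mL=-100/197 → turn -1·90°
n=4: pose=(-1,-6,W); sL=1, sR=1; mL=1/2, mR=0; mL+mR=1/2 → advance +1; mR−mL=-1/2 → turn -1·90°

0 1 1 1/2 0 -1 -6 W
1 200/229 8/5 100/229 -416/1145 -2 -6 N
2 20/13 100/61 10/13 -40/793 -2 -5 E
3 200/101 200/197 100/101 9600/19897 -1 -5 S
4 1 1 1/2 0 -1 -6 W
final -2 -6 N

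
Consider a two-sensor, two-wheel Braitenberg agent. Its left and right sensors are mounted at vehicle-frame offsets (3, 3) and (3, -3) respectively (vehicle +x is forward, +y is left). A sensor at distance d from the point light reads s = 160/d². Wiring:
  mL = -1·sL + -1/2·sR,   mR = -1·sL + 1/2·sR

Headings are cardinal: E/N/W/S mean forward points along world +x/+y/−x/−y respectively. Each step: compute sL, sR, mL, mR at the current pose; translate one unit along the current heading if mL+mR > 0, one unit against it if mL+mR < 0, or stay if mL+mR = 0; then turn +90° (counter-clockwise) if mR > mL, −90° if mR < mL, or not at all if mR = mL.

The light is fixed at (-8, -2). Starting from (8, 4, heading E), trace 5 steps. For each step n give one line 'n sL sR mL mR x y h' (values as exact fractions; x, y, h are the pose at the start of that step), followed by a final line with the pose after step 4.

0 80/221 16/37 -4728/8177 -1192/8177 8 4 E
1 32/45 32/81 -368/405 -208/405 7 4 N
2 40/37 10/13 -705/481 -335/481 7 3 W
3 32/73 160/173 -11376/12629 304/12629 8 3 S
4 80/221 16/37 -4728/8177 -1192/8177 8 4 E
final 7 4 N

n=0: pose=(8,4,E); sL=80/221, sR=16/37; mL=-4728/8177, mR=-1192/8177; mL+mR=-160/221 → advance -1; mR−mL=16/37 → turn +1·90°
n=1: pose=(7,4,N); sL=32/45, sR=32/81; mL=-368/405, mR=-208/405; mL+mR=-64/45 → advance -1; mR−mL=32/81 → turn +1·90°
n=2: pose=(7,3,W); sL=40/37, sR=10/13; mL=-705/481, mR=-335/481; mL+mR=-80/37 → advance -1; mR−mL=10/13 → turn +1·90°
n=3: pose=(8,3,S); sL=32/73, sR=160/173; mL=-11376/12629, mR=304/12629; mL+mR=-64/73 → advance -1; mR−mL=160/173 → turn +1·90°
n=4: pose=(8,4,E); sL=80/221, sR=16/37; mL=-4728/8177, mR=-1192/8177; mL+mR=-160/221 → advance -1; mR−mL=16/37 → turn +1·90°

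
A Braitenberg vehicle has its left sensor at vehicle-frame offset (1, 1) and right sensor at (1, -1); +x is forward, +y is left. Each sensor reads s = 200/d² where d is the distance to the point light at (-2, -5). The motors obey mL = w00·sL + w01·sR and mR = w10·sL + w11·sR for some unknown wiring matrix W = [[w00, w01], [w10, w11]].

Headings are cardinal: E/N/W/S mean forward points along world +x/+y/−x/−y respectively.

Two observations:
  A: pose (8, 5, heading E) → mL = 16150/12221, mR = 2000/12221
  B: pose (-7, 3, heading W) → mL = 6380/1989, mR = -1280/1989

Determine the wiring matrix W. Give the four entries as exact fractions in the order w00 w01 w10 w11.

1 1/2 -1 1

obs A: pose=(8,5,E) → sL=100/121, sR=100/101, mL=16150/12221, mR=2000/12221
obs B: pose=(-7,3,W) → sL=40/17, sR=200/117, mL=6380/1989, mR=-1280/1989
sensor matrix S = [[100/121, 100/101], [40/17, 200/117]]; det S = -22288000/24307569
solve [mL_A; mL_B] = S·[w00; w01] and [mR_A; mR_B] = S·[w10; w11]:
  w00 = 1, w01 = 1/2, w10 = -1, w11 = 1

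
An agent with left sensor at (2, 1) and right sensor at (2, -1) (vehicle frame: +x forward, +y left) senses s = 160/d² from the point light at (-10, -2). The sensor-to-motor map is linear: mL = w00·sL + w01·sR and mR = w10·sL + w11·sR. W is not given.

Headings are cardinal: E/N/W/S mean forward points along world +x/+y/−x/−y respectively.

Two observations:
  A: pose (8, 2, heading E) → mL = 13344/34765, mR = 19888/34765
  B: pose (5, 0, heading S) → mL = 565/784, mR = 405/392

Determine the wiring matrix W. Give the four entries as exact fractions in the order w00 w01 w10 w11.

1/2 1/2 1 1/2

obs A: pose=(8,2,E) → sL=32/85, sR=160/409, mL=13344/34765, mR=19888/34765
obs B: pose=(5,0,S) → sL=5/8, sR=40/49, mL=565/784, mR=405/392
sensor matrix S = [[32/85, 160/409], [5/8, 40/49]]; det S = 21404/340697
solve [mL_A; mL_B] = S·[w00; w01] and [mR_A; mR_B] = S·[w10; w11]:
  w00 = 1/2, w01 = 1/2, w10 = 1, w11 = 1/2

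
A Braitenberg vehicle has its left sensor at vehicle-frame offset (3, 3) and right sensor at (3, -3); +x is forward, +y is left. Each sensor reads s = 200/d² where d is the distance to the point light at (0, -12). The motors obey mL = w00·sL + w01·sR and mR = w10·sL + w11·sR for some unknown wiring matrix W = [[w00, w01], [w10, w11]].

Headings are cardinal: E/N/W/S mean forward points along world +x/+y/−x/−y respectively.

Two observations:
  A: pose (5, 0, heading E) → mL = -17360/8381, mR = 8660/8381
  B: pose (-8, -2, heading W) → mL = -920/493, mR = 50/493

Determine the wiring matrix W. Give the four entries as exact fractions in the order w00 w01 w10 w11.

obs A: pose=(5,0,E) → sL=200/289, sR=40/29, mL=-17360/8381, mR=8660/8381
obs B: pose=(-8,-2,W) → sL=20/17, sR=20/29, mL=-920/493, mR=50/493
sensor matrix S = [[200/289, 40/29], [20/17, 20/29]]; det S = -9600/8381
solve [mL_A; mL_B] = S·[w00; w01] and [mR_A; mR_B] = S·[w10; w11]:
  w00 = -1, w01 = -1, w10 = -1/2, w11 = 1

-1 -1 -1/2 1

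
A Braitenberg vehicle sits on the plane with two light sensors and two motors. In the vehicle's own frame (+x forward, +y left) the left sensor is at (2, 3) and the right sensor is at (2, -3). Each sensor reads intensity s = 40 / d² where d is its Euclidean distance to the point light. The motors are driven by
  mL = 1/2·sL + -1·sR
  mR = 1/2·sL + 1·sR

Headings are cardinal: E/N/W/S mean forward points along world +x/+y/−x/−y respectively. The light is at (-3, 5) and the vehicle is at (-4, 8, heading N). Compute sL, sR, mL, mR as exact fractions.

left sensor world pos  = (-7, 10); dL² = 41
right sensor world pos = (-1, 10); dR² = 29
sL = 40/41 = 40/41
sR = 40/29 = 40/29
mL = 1/2·sL + -1·sR = -1060/1189
mR = 1/2·sL + 1·sR = 2220/1189

40/41 40/29 -1060/1189 2220/1189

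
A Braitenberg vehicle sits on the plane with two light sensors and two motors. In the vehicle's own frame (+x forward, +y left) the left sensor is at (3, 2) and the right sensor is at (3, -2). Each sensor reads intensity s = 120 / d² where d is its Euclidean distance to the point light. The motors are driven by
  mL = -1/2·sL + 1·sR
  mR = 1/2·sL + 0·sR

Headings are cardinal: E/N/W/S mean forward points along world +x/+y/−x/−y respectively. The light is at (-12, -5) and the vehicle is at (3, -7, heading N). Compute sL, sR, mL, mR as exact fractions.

left sensor world pos  = (1, -4); dL² = 170
right sensor world pos = (5, -4); dR² = 290
sL = 120/170 = 12/17
sR = 120/290 = 12/29
mL = -1/2·sL + 1·sR = 30/493
mR = 1/2·sL + 0·sR = 6/17

12/17 12/29 30/493 6/17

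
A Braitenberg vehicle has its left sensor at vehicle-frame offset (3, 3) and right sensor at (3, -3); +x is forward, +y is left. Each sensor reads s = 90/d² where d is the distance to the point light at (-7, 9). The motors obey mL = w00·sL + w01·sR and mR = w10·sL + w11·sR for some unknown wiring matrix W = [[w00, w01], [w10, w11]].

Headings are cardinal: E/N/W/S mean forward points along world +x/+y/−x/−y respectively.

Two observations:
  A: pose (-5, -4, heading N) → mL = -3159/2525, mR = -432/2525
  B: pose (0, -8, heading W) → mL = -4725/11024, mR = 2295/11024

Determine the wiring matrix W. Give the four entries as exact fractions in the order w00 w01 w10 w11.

obs A: pose=(-5,-4,N) → sL=90/101, sR=18/25, mL=-3159/2525, mR=-432/2525
obs B: pose=(0,-8,W) → sL=45/208, sR=45/106, mL=-4725/11024, mR=2295/11024
sensor matrix S = [[90/101, 18/25], [45/208, 45/106]]; det S = 619407/2783560
solve [mL_A; mL_B] = S·[w00; w01] and [mR_A; mR_B] = S·[w10; w11]:
  w00 = -1, w01 = -1/2, w10 = -1, w11 = 1

-1 -1/2 -1 1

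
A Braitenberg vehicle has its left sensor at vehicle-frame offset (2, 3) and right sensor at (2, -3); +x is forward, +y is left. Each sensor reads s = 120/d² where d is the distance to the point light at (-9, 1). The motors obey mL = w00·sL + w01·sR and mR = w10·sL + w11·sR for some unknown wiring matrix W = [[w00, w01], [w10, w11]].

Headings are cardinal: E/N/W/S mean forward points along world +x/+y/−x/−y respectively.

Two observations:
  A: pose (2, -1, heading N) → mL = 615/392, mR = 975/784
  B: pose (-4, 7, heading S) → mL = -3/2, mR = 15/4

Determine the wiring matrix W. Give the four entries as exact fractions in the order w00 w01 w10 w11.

obs A: pose=(2,-1,N) → sL=15/8, sR=30/49, mL=615/392, mR=975/784
obs B: pose=(-4,7,S) → sL=3/2, sR=6, mL=-3/2, mR=15/4
sensor matrix S = [[15/8, 30/49], [3/2, 6]]; det S = 2025/196
solve [mL_A; mL_B] = S·[w00; w01] and [mR_A; mR_B] = S·[w10; w11]:
  w00 = 1, w01 = -1/2, w10 = 1/2, w11 = 1/2

1 -1/2 1/2 1/2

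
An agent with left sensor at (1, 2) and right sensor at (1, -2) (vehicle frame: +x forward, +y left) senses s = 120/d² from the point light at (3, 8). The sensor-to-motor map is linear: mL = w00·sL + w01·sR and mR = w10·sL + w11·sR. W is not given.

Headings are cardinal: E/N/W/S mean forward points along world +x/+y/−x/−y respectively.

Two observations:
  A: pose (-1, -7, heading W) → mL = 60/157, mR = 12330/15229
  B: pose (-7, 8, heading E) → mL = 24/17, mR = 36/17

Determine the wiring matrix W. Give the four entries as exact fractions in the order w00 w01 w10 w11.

obs A: pose=(-1,-7,W) → sL=60/157, sR=60/97, mL=60/157, mR=12330/15229
obs B: pose=(-7,8,E) → sL=24/17, sR=24/17, mL=24/17, mR=36/17
sensor matrix S = [[60/157, 60/97], [24/17, 24/17]]; det S = -86400/258893
solve [mL_A; mL_B] = S·[w00; w01] and [mR_A; mR_B] = S·[w10; w11]:
  w00 = 1, w01 = 0, w10 = 1/2, w11 = 1

1 0 1/2 1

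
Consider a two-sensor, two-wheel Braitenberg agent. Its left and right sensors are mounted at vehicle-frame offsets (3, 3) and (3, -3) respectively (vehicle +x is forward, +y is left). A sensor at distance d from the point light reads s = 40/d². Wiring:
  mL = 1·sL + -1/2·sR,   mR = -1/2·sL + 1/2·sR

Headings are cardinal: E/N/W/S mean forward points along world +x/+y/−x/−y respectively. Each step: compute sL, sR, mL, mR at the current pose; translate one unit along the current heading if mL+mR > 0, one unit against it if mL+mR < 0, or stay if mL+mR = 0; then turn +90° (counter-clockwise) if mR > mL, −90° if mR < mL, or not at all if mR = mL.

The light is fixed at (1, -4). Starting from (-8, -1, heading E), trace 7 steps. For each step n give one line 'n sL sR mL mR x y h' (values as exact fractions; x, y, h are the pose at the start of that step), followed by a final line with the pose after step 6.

0 5/9 10/9 0 5/18 -8 -1 E
1 40/157 40/61 -700/9577 1920/9577 -7 -1 N
2 20/61 4/17 218/1037 -48/1037 -7 0 W
3 40/193 8/17 -92/3281 432/3281 -8 0 N
4 10/37 5/26 335/1924 -75/1924 -8 1 W
5 40/233 40/113 -140/26329 2400/26329 -9 1 N
6 20/89 4/25 322/2225 -72/2225 -9 2 W
final -10 2 N

n=0: pose=(-8,-1,E); sL=5/9, sR=10/9; mL=0, mR=5/18; mL+mR=5/18 → advance +1; mR−mL=5/18 → turn +1·90°
n=1: pose=(-7,-1,N); sL=40/157, sR=40/61; mL=-700/9577, mR=1920/9577; mL+mR=20/157 → advance +1; mR−mL=2620/9577 → turn +1·90°
n=2: pose=(-7,0,W); sL=20/61, sR=4/17; mL=218/1037, mR=-48/1037; mL+mR=10/61 → advance +1; mR−mL=-266/1037 → turn -1·90°
n=3: pose=(-8,0,N); sL=40/193, sR=8/17; mL=-92/3281, mR=432/3281; mL+mR=20/193 → advance +1; mR−mL=524/3281 → turn +1·90°
n=4: pose=(-8,1,W); sL=10/37, sR=5/26; mL=335/1924, mR=-75/1924; mL+mR=5/37 → advance +1; mR−mL=-205/962 → turn -1·90°
n=5: pose=(-9,1,N); sL=40/233, sR=40/113; mL=-140/26329, mR=2400/26329; mL+mR=20/233 → advance +1; mR−mL=2540/26329 → turn +1·90°
n=6: pose=(-9,2,W); sL=20/89, sR=4/25; mL=322/2225, mR=-72/2225; mL+mR=10/89 → advance +1; mR−mL=-394/2225 → turn -1·90°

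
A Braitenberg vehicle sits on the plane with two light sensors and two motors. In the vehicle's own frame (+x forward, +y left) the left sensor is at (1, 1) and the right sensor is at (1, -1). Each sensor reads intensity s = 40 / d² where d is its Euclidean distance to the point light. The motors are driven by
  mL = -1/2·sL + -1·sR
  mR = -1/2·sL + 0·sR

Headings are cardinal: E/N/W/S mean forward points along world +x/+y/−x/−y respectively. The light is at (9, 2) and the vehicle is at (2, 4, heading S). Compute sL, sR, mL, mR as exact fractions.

40/37 8/13 -556/481 -20/37

left sensor world pos  = (3, 3); dL² = 37
right sensor world pos = (1, 3); dR² = 65
sL = 40/37 = 40/37
sR = 40/65 = 8/13
mL = -1/2·sL + -1·sR = -556/481
mR = -1/2·sL + 0·sR = -20/37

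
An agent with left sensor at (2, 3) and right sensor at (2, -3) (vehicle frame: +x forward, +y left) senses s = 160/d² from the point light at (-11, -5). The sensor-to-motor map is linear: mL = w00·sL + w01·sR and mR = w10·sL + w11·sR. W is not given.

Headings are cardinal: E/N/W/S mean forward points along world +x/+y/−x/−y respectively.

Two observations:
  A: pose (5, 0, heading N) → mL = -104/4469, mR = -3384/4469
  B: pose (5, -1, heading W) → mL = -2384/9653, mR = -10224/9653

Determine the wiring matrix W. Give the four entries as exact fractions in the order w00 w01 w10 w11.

1/2 -1 -1/2 -1

obs A: pose=(5,0,N) → sL=80/109, sR=16/41, mL=-104/4469, mR=-3384/4469
obs B: pose=(5,-1,W) → sL=160/197, sR=32/49, mL=-2384/9653, mR=-10224/9653
sensor matrix S = [[80/109, 16/41], [160/197, 32/49]]; det S = 7004160/43139257
solve [mL_A; mL_B] = S·[w00; w01] and [mR_A; mR_B] = S·[w10; w11]:
  w00 = 1/2, w01 = -1, w10 = -1/2, w11 = -1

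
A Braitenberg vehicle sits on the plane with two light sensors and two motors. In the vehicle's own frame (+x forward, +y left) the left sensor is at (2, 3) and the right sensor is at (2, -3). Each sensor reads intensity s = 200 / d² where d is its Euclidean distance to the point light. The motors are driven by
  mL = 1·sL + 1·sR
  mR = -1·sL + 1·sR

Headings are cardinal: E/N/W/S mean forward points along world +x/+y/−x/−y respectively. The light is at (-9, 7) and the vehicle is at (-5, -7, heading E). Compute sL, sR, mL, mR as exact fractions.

200/157 8/13 3856/2041 -1344/2041

left sensor world pos  = (-3, -4); dL² = 157
right sensor world pos = (-3, -10); dR² = 325
sL = 200/157 = 200/157
sR = 200/325 = 8/13
mL = 1·sL + 1·sR = 3856/2041
mR = -1·sL + 1·sR = -1344/2041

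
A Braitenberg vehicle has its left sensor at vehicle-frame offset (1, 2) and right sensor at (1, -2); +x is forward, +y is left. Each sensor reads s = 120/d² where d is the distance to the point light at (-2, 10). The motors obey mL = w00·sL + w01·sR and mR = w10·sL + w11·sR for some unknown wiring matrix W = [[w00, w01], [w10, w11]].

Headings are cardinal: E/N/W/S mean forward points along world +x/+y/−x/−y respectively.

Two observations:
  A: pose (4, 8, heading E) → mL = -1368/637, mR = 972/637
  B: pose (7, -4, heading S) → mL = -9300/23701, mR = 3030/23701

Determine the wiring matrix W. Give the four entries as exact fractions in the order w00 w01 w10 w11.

obs A: pose=(4,8,E) → sL=120/49, sR=24/13, mL=-1368/637, mR=972/637
obs B: pose=(7,-4,S) → sL=60/173, sR=60/137, mL=-9300/23701, mR=3030/23701
sensor matrix S = [[120/49, 24/13], [60/173, 60/137]]; det S = 6526080/15097537
solve [mL_A; mL_B] = S·[w00; w01] and [mR_A; mR_B] = S·[w10; w11]:
  w00 = -1/2, w01 = -1/2, w10 = 1, w11 = -1/2

-1/2 -1/2 1 -1/2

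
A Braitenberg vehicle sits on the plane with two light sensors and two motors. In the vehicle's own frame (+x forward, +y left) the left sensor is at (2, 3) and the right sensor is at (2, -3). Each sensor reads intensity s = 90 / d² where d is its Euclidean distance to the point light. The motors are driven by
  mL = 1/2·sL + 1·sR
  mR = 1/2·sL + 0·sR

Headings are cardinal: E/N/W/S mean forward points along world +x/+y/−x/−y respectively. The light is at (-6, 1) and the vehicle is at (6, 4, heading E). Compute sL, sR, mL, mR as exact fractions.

45/116 45/98 7425/11368 45/232

left sensor world pos  = (8, 7); dL² = 232
right sensor world pos = (8, 1); dR² = 196
sL = 90/232 = 45/116
sR = 90/196 = 45/98
mL = 1/2·sL + 1·sR = 7425/11368
mR = 1/2·sL + 0·sR = 45/232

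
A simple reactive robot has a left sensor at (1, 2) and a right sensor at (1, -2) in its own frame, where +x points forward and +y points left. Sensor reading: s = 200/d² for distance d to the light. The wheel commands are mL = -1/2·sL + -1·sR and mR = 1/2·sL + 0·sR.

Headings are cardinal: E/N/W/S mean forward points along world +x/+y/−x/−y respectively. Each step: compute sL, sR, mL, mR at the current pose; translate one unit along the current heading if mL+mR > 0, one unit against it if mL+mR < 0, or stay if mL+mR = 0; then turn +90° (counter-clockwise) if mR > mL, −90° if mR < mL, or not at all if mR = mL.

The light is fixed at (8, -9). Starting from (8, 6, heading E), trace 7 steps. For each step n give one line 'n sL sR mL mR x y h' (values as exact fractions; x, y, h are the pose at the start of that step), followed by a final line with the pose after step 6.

0 20/29 20/17 -750/493 10/29 8 6 E
1 40/53 200/257 -15740/13621 20/53 7 6 N
2 50/37 10/13 -695/481 25/37 7 5 W
3 200/173 200/173 -300/173 100/173 8 5 S
4 20/29 20/17 -750/493 10/29 8 6 E
5 40/53 200/257 -15740/13621 20/53 7 6 N
6 50/37 10/13 -695/481 25/37 7 5 W
final 8 5 S

n=0: pose=(8,6,E); sL=20/29, sR=20/17; mL=-750/493, mR=10/29; mL+mR=-20/17 → advance -1; mR−mL=920/493 → turn +1·90°
n=1: pose=(7,6,N); sL=40/53, sR=200/257; mL=-15740/13621, mR=20/53; mL+mR=-200/257 → advance -1; mR−mL=20880/13621 → turn +1·90°
n=2: pose=(7,5,W); sL=50/37, sR=10/13; mL=-695/481, mR=25/37; mL+mR=-10/13 → advance -1; mR−mL=1020/481 → turn +1·90°
n=3: pose=(8,5,S); sL=200/173, sR=200/173; mL=-300/173, mR=100/173; mL+mR=-200/173 → advance -1; mR−mL=400/173 → turn +1·90°
n=4: pose=(8,6,E); sL=20/29, sR=20/17; mL=-750/493, mR=10/29; mL+mR=-20/17 → advance -1; mR−mL=920/493 → turn +1·90°
n=5: pose=(7,6,N); sL=40/53, sR=200/257; mL=-15740/13621, mR=20/53; mL+mR=-200/257 → advance -1; mR−mL=20880/13621 → turn +1·90°
n=6: pose=(7,5,W); sL=50/37, sR=10/13; mL=-695/481, mR=25/37; mL+mR=-10/13 → advance -1; mR−mL=1020/481 → turn +1·90°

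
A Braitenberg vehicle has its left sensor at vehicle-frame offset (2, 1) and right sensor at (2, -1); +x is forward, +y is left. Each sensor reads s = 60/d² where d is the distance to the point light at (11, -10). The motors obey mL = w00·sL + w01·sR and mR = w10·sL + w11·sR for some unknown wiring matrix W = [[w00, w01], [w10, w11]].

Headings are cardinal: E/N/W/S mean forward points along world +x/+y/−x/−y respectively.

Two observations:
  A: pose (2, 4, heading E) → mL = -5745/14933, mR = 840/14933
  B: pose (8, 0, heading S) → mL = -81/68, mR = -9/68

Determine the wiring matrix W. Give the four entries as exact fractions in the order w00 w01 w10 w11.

obs A: pose=(2,4,E) → sL=30/137, sR=30/109, mL=-5745/14933, mR=840/14933
obs B: pose=(8,0,S) → sL=15/17, sR=3/4, mL=-81/68, mR=-9/68
sensor matrix S = [[30/137, 30/109], [15/17, 3/4]]; det S = -39915/507722
solve [mL_A; mL_B] = S·[w00; w01] and [mR_A; mR_B] = S·[w10; w11]:
  w00 = -1/2, w01 = -1, w10 = -1, w11 = 1

-1/2 -1 -1 1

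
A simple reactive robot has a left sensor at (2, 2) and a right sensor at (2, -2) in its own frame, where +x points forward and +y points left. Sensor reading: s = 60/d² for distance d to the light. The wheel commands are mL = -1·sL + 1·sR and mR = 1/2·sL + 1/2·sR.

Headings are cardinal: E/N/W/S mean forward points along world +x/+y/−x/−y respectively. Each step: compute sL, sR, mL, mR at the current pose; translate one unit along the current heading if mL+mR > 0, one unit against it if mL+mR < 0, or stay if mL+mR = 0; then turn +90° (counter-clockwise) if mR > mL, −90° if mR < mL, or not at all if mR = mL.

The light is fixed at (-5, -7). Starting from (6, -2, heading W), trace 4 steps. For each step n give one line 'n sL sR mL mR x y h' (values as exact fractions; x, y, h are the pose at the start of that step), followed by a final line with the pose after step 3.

n=0: pose=(6,-2,W); sL=2/3, sR=6/13; mL=-8/39, mR=22/39; mL+mR=14/39 → advance +1; mR−mL=10/13 → turn +1·90°
n=1: pose=(5,-2,S); sL=20/51, sR=60/73; mL=1600/3723, mR=2260/3723; mL+mR=3860/3723 → advance +1; mR−mL=220/1241 → turn +1·90°
n=2: pose=(5,-3,E); sL=1/3, sR=15/37; mL=8/111, mR=41/111; mL+mR=49/111 → advance +1; mR−mL=11/37 → turn +1·90°
n=3: pose=(6,-3,N); sL=20/39, sR=12/41; mL=-352/1599, mR=644/1599; mL+mR=292/1599 → advance +1; mR−mL=332/533 → turn +1·90°

0 2/3 6/13 -8/39 22/39 6 -2 W
1 20/51 60/73 1600/3723 2260/3723 5 -2 S
2 1/3 15/37 8/111 41/111 5 -3 E
3 20/39 12/41 -352/1599 644/1599 6 -3 N
final 6 -2 W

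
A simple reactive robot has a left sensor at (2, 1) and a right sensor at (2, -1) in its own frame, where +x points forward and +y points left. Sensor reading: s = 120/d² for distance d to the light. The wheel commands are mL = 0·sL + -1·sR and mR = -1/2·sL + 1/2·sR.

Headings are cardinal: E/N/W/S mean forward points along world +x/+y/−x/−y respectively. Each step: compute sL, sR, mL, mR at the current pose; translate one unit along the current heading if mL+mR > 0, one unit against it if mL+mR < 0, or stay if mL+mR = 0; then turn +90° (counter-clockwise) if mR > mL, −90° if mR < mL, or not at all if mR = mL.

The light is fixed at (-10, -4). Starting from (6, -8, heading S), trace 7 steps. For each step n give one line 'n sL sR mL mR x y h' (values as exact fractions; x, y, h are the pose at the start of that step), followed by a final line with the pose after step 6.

0 24/65 40/87 -40/87 256/5655 6 -8 S
1 15/41 6/17 -6/17 -9/1394 6 -7 E
2 120/197 120/257 -120/257 -3600/50629 5 -7 N
3 60/97 60/89 -60/89 240/8633 5 -8 W
4 24/65 40/87 -40/87 256/5655 6 -8 S
5 15/41 6/17 -6/17 -9/1394 6 -7 E
6 120/197 120/257 -120/257 -3600/50629 5 -7 N
final 5 -8 W

n=0: pose=(6,-8,S); sL=24/65, sR=40/87; mL=-40/87, mR=256/5655; mL+mR=-2344/5655 → advance -1; mR−mL=952/1885 → turn +1·90°
n=1: pose=(6,-7,E); sL=15/41, sR=6/17; mL=-6/17, mR=-9/1394; mL+mR=-501/1394 → advance -1; mR−mL=483/1394 → turn +1·90°
n=2: pose=(5,-7,N); sL=120/197, sR=120/257; mL=-120/257, mR=-3600/50629; mL+mR=-27240/50629 → advance -1; mR−mL=20040/50629 → turn +1·90°
n=3: pose=(5,-8,W); sL=60/97, sR=60/89; mL=-60/89, mR=240/8633; mL+mR=-5580/8633 → advance -1; mR−mL=6060/8633 → turn +1·90°
n=4: pose=(6,-8,S); sL=24/65, sR=40/87; mL=-40/87, mR=256/5655; mL+mR=-2344/5655 → advance -1; mR−mL=952/1885 → turn +1·90°
n=5: pose=(6,-7,E); sL=15/41, sR=6/17; mL=-6/17, mR=-9/1394; mL+mR=-501/1394 → advance -1; mR−mL=483/1394 → turn +1·90°
n=6: pose=(5,-7,N); sL=120/197, sR=120/257; mL=-120/257, mR=-3600/50629; mL+mR=-27240/50629 → advance -1; mR−mL=20040/50629 → turn +1·90°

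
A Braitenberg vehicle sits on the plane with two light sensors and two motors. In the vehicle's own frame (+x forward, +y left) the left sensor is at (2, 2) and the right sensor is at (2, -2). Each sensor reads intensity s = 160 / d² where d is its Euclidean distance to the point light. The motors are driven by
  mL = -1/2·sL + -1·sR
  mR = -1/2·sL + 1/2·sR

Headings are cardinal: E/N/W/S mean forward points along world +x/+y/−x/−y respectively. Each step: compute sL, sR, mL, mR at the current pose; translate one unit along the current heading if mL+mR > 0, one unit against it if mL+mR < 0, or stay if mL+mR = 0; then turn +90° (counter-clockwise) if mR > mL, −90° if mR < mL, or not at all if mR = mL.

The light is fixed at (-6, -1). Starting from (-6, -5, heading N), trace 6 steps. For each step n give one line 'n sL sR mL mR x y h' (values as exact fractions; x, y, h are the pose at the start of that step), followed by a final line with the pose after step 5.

n=0: pose=(-6,-5,N); sL=20, sR=20; mL=-30, mR=0; mL+mR=-30 → advance -1; mR−mL=30 → turn +1·90°
n=1: pose=(-6,-6,W); sL=160/53, sR=160/13; mL=-9520/689, mR=3200/689; mL+mR=-6320/689 → advance -1; mR−mL=240/13 → turn +1·90°
n=2: pose=(-5,-6,S); sL=80/29, sR=16/5; mL=-664/145, mR=32/145; mL+mR=-632/145 → advance -1; mR−mL=24/5 → turn +1·90°
n=3: pose=(-5,-5,E); sL=160/13, sR=32/9; mL=-1136/117, mR=-512/117; mL+mR=-1648/117 → advance -1; mR−mL=16/3 → turn +1·90°
n=4: pose=(-6,-5,N); sL=20, sR=20; mL=-30, mR=0; mL+mR=-30 → advance -1; mR−mL=30 → turn +1·90°
n=5: pose=(-6,-6,W); sL=160/53, sR=160/13; mL=-9520/689, mR=3200/689; mL+mR=-6320/689 → advance -1; mR−mL=240/13 → turn +1·90°

0 20 20 -30 0 -6 -5 N
1 160/53 160/13 -9520/689 3200/689 -6 -6 W
2 80/29 16/5 -664/145 32/145 -5 -6 S
3 160/13 32/9 -1136/117 -512/117 -5 -5 E
4 20 20 -30 0 -6 -5 N
5 160/53 160/13 -9520/689 3200/689 -6 -6 W
final -5 -6 S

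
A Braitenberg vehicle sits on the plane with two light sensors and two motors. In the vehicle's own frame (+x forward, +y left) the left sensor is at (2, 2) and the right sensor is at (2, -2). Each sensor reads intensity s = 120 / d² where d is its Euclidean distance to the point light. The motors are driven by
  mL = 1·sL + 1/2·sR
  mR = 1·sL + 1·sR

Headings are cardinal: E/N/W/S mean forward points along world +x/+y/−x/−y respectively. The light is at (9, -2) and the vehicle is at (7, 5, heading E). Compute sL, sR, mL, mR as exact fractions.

left sensor world pos  = (9, 7); dL² = 81
right sensor world pos = (9, 3); dR² = 25
sL = 120/81 = 40/27
sR = 120/25 = 24/5
mL = 1·sL + 1/2·sR = 524/135
mR = 1·sL + 1·sR = 848/135

40/27 24/5 524/135 848/135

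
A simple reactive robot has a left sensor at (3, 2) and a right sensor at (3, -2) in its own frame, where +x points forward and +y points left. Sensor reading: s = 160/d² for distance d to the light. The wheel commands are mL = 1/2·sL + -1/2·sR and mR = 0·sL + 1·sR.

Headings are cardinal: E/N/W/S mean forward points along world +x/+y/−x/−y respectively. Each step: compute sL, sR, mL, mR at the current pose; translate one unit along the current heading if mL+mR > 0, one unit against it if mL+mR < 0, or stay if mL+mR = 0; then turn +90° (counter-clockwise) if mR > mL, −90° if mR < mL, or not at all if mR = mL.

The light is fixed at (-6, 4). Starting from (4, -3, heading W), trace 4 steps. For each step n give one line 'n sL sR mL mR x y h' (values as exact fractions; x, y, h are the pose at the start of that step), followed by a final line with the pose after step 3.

0 16/13 80/37 -224/481 80/37 4 -3 W
1 160/221 160/149 -5760/32929 160/149 3 -3 S
2 8/9 40/61 64/549 40/61 3 -4 E
3 160/89 160/169 6400/15041 160/169 4 -4 N
final 4 -3 W

n=0: pose=(4,-3,W); sL=16/13, sR=80/37; mL=-224/481, mR=80/37; mL+mR=816/481 → advance +1; mR−mL=1264/481 → turn +1·90°
n=1: pose=(3,-3,S); sL=160/221, sR=160/149; mL=-5760/32929, mR=160/149; mL+mR=29600/32929 → advance +1; mR−mL=41120/32929 → turn +1·90°
n=2: pose=(3,-4,E); sL=8/9, sR=40/61; mL=64/549, mR=40/61; mL+mR=424/549 → advance +1; mR−mL=296/549 → turn +1·90°
n=3: pose=(4,-4,N); sL=160/89, sR=160/169; mL=6400/15041, mR=160/169; mL+mR=20640/15041 → advance +1; mR−mL=7840/15041 → turn +1·90°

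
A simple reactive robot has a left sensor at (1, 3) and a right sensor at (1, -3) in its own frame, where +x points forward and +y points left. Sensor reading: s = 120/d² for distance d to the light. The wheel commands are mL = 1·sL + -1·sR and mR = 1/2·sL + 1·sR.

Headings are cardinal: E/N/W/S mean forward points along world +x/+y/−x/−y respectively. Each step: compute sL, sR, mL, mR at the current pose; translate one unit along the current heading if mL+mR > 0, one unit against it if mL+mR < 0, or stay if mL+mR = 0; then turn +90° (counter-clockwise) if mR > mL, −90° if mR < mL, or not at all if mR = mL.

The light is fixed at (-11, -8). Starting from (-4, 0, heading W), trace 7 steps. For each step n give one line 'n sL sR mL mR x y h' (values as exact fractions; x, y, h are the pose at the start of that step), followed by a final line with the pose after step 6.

0 120/61 120/157 11520/9577 16740/9577 -4 0 W
1 12/13 60/29 -432/377 954/377 -5 0 S
2 120/149 24/13 -2016/1937 4356/1937 -5 -1 E
3 3/2 30/41 63/82 243/164 -4 -1 N
4 120/61 120/157 11520/9577 16740/9577 -4 0 W
5 12/13 60/29 -432/377 954/377 -5 0 S
6 120/149 24/13 -2016/1937 4356/1937 -5 -1 E
final -4 -1 N

n=0: pose=(-4,0,W); sL=120/61, sR=120/157; mL=11520/9577, mR=16740/9577; mL+mR=180/61 → advance +1; mR−mL=5220/9577 → turn +1·90°
n=1: pose=(-5,0,S); sL=12/13, sR=60/29; mL=-432/377, mR=954/377; mL+mR=18/13 → advance +1; mR−mL=1386/377 → turn +1·90°
n=2: pose=(-5,-1,E); sL=120/149, sR=24/13; mL=-2016/1937, mR=4356/1937; mL+mR=180/149 → advance +1; mR−mL=6372/1937 → turn +1·90°
n=3: pose=(-4,-1,N); sL=3/2, sR=30/41; mL=63/82, mR=243/164; mL+mR=9/4 → advance +1; mR−mL=117/164 → turn +1·90°
n=4: pose=(-4,0,W); sL=120/61, sR=120/157; mL=11520/9577, mR=16740/9577; mL+mR=180/61 → advance +1; mR−mL=5220/9577 → turn +1·90°
n=5: pose=(-5,0,S); sL=12/13, sR=60/29; mL=-432/377, mR=954/377; mL+mR=18/13 → advance +1; mR−mL=1386/377 → turn +1·90°
n=6: pose=(-5,-1,E); sL=120/149, sR=24/13; mL=-2016/1937, mR=4356/1937; mL+mR=180/149 → advance +1; mR−mL=6372/1937 → turn +1·90°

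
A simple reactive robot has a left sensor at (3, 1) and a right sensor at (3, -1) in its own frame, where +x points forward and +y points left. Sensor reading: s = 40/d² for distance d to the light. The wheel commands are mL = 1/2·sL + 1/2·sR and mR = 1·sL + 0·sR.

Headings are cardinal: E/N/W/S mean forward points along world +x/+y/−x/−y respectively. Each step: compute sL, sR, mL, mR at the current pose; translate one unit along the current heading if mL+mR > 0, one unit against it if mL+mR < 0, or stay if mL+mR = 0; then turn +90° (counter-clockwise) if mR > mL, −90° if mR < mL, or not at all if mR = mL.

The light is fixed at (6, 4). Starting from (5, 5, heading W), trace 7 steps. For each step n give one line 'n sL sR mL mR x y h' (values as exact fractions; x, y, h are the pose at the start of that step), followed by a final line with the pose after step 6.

0 5/2 2 9/4 5/2 5 5 W
1 8 40/13 72/13 8 4 5 S
2 20 20 20 20 4 4 E
3 8 8 8 8 5 4 E
4 4 4 4 4 6 4 E
5 40/17 40/17 40/17 40/17 7 4 E
6 20/13 20/13 20/13 20/13 8 4 E
final 9 4 E

n=0: pose=(5,5,W); sL=5/2, sR=2; mL=9/4, mR=5/2; mL+mR=19/4 → advance +1; mR−mL=1/4 → turn +1·90°
n=1: pose=(4,5,S); sL=8, sR=40/13; mL=72/13, mR=8; mL+mR=176/13 → advance +1; mR−mL=32/13 → turn +1·90°
n=2: pose=(4,4,E); sL=20, sR=20; mL=20, mR=20; mL+mR=40 → advance +1; mR−mL=0 → turn +0·90°
n=3: pose=(5,4,E); sL=8, sR=8; mL=8, mR=8; mL+mR=16 → advance +1; mR−mL=0 → turn +0·90°
n=4: pose=(6,4,E); sL=4, sR=4; mL=4, mR=4; mL+mR=8 → advance +1; mR−mL=0 → turn +0·90°
n=5: pose=(7,4,E); sL=40/17, sR=40/17; mL=40/17, mR=40/17; mL+mR=80/17 → advance +1; mR−mL=0 → turn +0·90°
n=6: pose=(8,4,E); sL=20/13, sR=20/13; mL=20/13, mR=20/13; mL+mR=40/13 → advance +1; mR−mL=0 → turn +0·90°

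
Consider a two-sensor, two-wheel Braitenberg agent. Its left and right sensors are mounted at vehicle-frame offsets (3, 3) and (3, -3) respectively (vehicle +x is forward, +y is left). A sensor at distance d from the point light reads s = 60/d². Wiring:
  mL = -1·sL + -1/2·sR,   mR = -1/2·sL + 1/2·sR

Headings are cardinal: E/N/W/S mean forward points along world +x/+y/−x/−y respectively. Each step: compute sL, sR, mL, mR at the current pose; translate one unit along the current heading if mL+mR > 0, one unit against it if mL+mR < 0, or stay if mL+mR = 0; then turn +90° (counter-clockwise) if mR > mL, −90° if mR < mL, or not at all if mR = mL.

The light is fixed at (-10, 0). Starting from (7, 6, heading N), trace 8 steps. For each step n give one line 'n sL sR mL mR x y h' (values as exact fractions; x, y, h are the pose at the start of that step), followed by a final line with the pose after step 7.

n=0: pose=(7,6,N); sL=60/277, sR=60/481; mL=-37170/133237, mR=-6120/133237; mL+mR=-90/277 → advance -1; mR−mL=31050/133237 → turn +1·90°
n=1: pose=(7,5,W); sL=3/10, sR=3/13; mL=-27/65, mR=-9/260; mL+mR=-9/20 → advance -1; mR−mL=99/260 → turn +1·90°
n=2: pose=(8,5,S); sL=12/89, sR=60/229; mL=-5418/20381, mR=1296/20381; mL+mR=-18/89 → advance -1; mR−mL=6714/20381 → turn +1·90°
n=3: pose=(8,6,E); sL=10/87, sR=2/15; mL=-79/435, mR=4/435; mL+mR=-5/29 → advance -1; mR−mL=83/435 → turn +1·90°
n=4: pose=(7,6,N); sL=60/277, sR=60/481; mL=-37170/133237, mR=-6120/133237; mL+mR=-90/277 → advance -1; mR−mL=31050/133237 → turn +1·90°
n=5: pose=(7,5,W); sL=3/10, sR=3/13; mL=-27/65, mR=-9/260; mL+mR=-9/20 → advance -1; mR−mL=99/260 → turn +1·90°
n=6: pose=(8,5,S); sL=12/89, sR=60/229; mL=-5418/20381, mR=1296/20381; mL+mR=-18/89 → advance -1; mR−mL=6714/20381 → turn +1·90°
n=7: pose=(8,6,E); sL=10/87, sR=2/15; mL=-79/435, mR=4/435; mL+mR=-5/29 → advance -1; mR−mL=83/435 → turn +1·90°

0 60/277 60/481 -37170/133237 -6120/133237 7 6 N
1 3/10 3/13 -27/65 -9/260 7 5 W
2 12/89 60/229 -5418/20381 1296/20381 8 5 S
3 10/87 2/15 -79/435 4/435 8 6 E
4 60/277 60/481 -37170/133237 -6120/133237 7 6 N
5 3/10 3/13 -27/65 -9/260 7 5 W
6 12/89 60/229 -5418/20381 1296/20381 8 5 S
7 10/87 2/15 -79/435 4/435 8 6 E
final 7 6 N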